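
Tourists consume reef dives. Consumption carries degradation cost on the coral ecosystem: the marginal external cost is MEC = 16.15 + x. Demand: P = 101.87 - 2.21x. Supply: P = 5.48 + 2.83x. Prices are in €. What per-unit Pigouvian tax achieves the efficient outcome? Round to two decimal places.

Social marginal benefit = demand − MEC = 85.72 - 3.21x.
Set SMB = MC: 85.72 - 3.21x = 5.48 + 2.83x → x* = 13.2848.
The Pigouvian tax equals MEC at x*: 16.15 + 1.00×13.2848 = 29.4348.

tax = €29.43 per unit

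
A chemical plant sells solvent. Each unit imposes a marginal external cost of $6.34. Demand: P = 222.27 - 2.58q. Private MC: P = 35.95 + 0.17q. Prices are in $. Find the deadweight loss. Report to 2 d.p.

DWL = $7.31

Market equilibrium (private): 35.95 + 0.17q = 222.27 - 2.58q → q_m = 67.7527.
Social marginal cost = private MC + MEC = 42.29 + 0.17q.
Set SMC = demand: 42.29 + 0.17q = 222.27 - 2.58q → q* = 65.4473.
The loss is the area between SMC and demand from q* to q_m; with linear curves that's a triangle of height MEC(q_m).
DWL = ½ × 2.3054 × 6.3400 = 7.3081.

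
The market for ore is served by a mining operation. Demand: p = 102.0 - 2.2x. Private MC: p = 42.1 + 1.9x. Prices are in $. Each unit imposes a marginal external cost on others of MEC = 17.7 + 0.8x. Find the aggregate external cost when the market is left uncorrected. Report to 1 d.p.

Market equilibrium (private): 42.1 + 1.9x = 102.0 - 2.2x → x_m = 14.6098.
Total external cost = ∫₀^{x_m} (17.7 + 0.8x) dx = 17.7×14.6098 + ½×0.8×14.6098² = 343.9720.

$344.0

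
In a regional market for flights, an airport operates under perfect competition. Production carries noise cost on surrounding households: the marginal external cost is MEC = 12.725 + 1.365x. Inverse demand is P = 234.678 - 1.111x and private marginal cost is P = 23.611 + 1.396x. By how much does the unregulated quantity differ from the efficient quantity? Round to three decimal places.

Market equilibrium (private): 23.611 + 1.396x = 234.678 - 1.111x → x_m = 84.1911.
Social marginal cost = private MC + MEC = 36.336 + 2.761x.
Set SMC = demand: 36.336 + 2.761x = 234.678 - 1.111x → x* = 51.2247.
Gap = |84.1911 − 51.2247| = 32.9664.

32.966 units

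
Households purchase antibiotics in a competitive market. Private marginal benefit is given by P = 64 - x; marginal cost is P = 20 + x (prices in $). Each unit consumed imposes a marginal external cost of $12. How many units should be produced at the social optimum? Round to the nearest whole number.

x* = 16

Social marginal benefit = demand − MEC = 52 - x.
Set SMB = MC: 52 - x = 20 + x → x* = 16.0000.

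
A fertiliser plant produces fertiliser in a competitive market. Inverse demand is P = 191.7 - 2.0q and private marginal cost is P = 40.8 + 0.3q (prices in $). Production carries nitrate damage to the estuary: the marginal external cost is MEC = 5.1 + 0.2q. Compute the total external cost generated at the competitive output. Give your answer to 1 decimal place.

Market equilibrium (private): 40.8 + 0.3q = 191.7 - 2.0q → q_m = 65.6087.
Total external cost = ∫₀^{q_m} (5.1 + 0.2q) dq = 5.1×65.6087 + ½×0.2×65.6087² = 765.0545.

$765.1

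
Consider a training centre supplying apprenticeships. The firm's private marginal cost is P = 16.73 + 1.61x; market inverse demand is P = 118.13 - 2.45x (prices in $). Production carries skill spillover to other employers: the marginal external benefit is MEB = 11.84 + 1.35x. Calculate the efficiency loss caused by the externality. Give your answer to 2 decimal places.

Market equilibrium (private): 16.73 + 1.61x = 118.13 - 2.45x → x_m = 24.9754.
Social marginal cost = private MC − MEB = 4.89 + 0.26x.
Set SMC = demand: 4.89 + 0.26x = 118.13 - 2.45x → x* = 41.7860.
The loss is the area between SMC and demand from x* to x_m; with linear curves that's a triangle of height MEB(x_m).
DWL = ½ × 16.8106 × 45.5567 = 382.9177.

DWL = $382.92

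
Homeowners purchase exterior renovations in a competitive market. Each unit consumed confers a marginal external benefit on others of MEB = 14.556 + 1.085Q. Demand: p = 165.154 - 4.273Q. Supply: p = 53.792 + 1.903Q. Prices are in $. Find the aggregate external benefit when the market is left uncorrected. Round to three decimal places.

Market equilibrium (private): 53.792 + 1.903Q = 165.154 - 4.273Q → Q_m = 18.0314.
Total external benefit = ∫₀^{Q_m} (14.556 + 1.085Q) dQ = 14.556×18.0314 + ½×1.085×18.0314² = 438.8488.

$438.849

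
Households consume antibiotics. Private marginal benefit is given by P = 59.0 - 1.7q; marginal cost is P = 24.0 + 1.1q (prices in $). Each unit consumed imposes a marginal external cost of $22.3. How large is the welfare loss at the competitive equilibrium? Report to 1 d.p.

DWL = $88.8

Market equilibrium (private): 24.0 + 1.1q = 59.0 - 1.7q → q_m = 12.5000.
Social marginal benefit = demand − MEC = 36.7 - 1.7q.
Set SMB = MC: 36.7 - 1.7q = 24.0 + 1.1q → q* = 4.5357.
Between q* and q_m the wedge MC − SMB runs linearly from 0 to MEC(q_m), so the loss is a triangle.
DWL = ½ × 7.9643 × 22.3000 = 88.8019.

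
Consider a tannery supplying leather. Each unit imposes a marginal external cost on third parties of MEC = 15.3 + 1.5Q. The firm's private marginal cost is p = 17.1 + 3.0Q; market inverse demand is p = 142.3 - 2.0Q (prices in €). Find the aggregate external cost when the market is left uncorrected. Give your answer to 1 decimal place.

€853.4

Market equilibrium (private): 17.1 + 3.0Q = 142.3 - 2.0Q → Q_m = 25.0400.
Total external cost = ∫₀^{Q_m} (15.3 + 1.5Q) dQ = 15.3×25.0400 + ½×1.5×25.0400² = 853.3632.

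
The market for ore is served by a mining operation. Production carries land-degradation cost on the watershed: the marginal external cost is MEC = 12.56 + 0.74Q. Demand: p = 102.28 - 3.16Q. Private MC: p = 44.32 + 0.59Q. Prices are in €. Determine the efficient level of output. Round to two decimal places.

Social marginal cost = private MC + MEC = 56.88 + 1.33Q.
Set SMC = demand: 56.88 + 1.33Q = 102.28 - 3.16Q → Q* = 10.1114.

Q* = 10.11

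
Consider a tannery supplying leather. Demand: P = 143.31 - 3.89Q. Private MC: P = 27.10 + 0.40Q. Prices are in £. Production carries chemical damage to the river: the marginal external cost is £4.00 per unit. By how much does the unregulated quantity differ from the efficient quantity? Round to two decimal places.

0.93 units

Market equilibrium (private): 27.10 + 0.40Q = 143.31 - 3.89Q → Q_m = 27.0886.
Social marginal cost = private MC + MEC = 31.10 + 0.40Q.
Set SMC = demand: 31.10 + 0.40Q = 143.31 - 3.89Q → Q* = 26.1562.
Gap = |27.0886 − 26.1562| = 0.9324.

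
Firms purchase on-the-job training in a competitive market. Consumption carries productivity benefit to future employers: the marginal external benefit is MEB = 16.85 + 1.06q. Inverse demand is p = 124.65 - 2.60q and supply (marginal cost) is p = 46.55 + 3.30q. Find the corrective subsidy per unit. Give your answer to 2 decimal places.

Social marginal benefit = demand + MEB = 141.50 - 1.54q.
Set SMB = MC: 141.50 - 1.54q = 46.55 + 3.30q → q* = 19.6178.
The Pigouvian subsidy equals MEB at q*: 16.85 + 1.06×19.6178 = 37.6449.

subsidy = 37.64 per unit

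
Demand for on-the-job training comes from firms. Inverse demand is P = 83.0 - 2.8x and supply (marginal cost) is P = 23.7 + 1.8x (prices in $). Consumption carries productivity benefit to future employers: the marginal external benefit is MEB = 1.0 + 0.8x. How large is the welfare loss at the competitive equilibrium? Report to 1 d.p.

DWL = $16.8

Market equilibrium (private): 23.7 + 1.8x = 83.0 - 2.8x → x_m = 12.8913.
Social marginal benefit = demand + MEB = 84.0 - 2.0x.
Set SMB = MC: 84.0 - 2.0x = 23.7 + 1.8x → x* = 15.8684.
Height of the DWL triangle at x_m is SMB(x_m) − MC(x_m) = MEB(x_m) = 11.3130.
DWL = ½ × 2.9771 × 11.3130 = 16.8400.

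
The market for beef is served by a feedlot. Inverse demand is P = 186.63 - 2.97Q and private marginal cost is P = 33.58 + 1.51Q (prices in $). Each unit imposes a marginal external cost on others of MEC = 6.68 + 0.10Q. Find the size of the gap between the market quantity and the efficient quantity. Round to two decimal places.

2.20 units

Market equilibrium (private): 33.58 + 1.51Q = 186.63 - 2.97Q → Q_m = 34.1629.
Social marginal cost = private MC + MEC = 40.26 + 1.61Q.
Set SMC = demand: 40.26 + 1.61Q = 186.63 - 2.97Q → Q* = 31.9585.
Gap = |34.1629 − 31.9585| = 2.2044.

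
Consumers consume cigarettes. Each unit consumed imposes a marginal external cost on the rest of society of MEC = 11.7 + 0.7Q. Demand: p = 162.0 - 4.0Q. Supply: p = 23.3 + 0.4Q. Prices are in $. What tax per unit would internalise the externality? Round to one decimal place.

tax = $29.1 per unit

Social marginal benefit = demand − MEC = 150.3 - 4.7Q.
Set SMB = MC: 150.3 - 4.7Q = 23.3 + 0.4Q → Q* = 24.9020.
The Pigouvian tax equals MEC at Q*: 11.7 + 0.7×24.9020 = 29.1314.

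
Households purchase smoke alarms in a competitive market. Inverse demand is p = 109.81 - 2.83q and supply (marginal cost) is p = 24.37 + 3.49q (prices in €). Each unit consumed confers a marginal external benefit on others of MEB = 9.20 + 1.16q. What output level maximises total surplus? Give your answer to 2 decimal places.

q* = 18.34

Social marginal benefit = demand + MEB = 119.01 - 1.67q.
Set SMB = MC: 119.01 - 1.67q = 24.37 + 3.49q → q* = 18.3411.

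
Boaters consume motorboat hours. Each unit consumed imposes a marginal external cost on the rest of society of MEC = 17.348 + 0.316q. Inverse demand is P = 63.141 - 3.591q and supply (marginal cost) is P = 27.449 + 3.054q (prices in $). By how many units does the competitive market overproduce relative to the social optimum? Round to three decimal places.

2.736 units

Market equilibrium (private): 27.449 + 3.054q = 63.141 - 3.591q → q_m = 5.3713.
Social marginal benefit = demand − MEC = 45.793 - 3.907q.
Set SMB = MC: 45.793 - 3.907q = 27.449 + 3.054q → q* = 2.6353.
Gap = |5.3713 − 2.6353| = 2.7360.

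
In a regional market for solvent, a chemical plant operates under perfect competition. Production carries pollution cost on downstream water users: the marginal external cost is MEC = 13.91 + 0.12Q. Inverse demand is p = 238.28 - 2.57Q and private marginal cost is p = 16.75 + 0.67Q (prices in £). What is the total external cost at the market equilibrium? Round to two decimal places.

Market equilibrium (private): 16.75 + 0.67Q = 238.28 - 2.57Q → Q_m = 68.3735.
Total external cost = ∫₀^{Q_m} (13.91 + 0.12Q) dQ = 13.91×68.3735 + ½×0.12×68.3735² = 1231.5715.

£1231.57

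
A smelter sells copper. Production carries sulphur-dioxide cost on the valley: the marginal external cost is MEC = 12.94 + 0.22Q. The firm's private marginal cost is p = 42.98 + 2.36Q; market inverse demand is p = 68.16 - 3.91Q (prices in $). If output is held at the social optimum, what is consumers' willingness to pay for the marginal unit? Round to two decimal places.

P = $60.79

Social marginal cost = private MC + MEC = 55.92 + 2.58Q.
Set SMC = demand: 55.92 + 2.58Q = 68.16 - 3.91Q → Q* = 1.8860.
Consumer price on the demand curve at Q*: 68.16 − 3.91×1.8860 = 60.7857.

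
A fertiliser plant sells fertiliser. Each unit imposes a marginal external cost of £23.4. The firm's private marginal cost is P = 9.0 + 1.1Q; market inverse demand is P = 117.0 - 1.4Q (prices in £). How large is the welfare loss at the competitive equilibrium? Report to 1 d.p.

Market equilibrium (private): 9.0 + 1.1Q = 117.0 - 1.4Q → Q_m = 43.2000.
Social marginal cost = private MC + MEC = 32.4 + 1.1Q.
Set SMC = demand: 32.4 + 1.1Q = 117.0 - 1.4Q → Q* = 33.8400.
The loss is the area between SMC and demand from Q* to Q_m; with linear curves that's a triangle of height MEC(Q_m).
DWL = ½ × 9.3600 × 23.4000 = 109.5120.

DWL = £109.5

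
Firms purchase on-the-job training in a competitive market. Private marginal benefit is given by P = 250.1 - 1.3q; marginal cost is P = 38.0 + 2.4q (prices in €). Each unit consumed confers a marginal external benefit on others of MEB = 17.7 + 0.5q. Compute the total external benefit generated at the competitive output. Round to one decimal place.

€1836.2

Market equilibrium (private): 38.0 + 2.4q = 250.1 - 1.3q → q_m = 57.3243.
Total external benefit = ∫₀^{q_m} (17.7 + 0.5q) dq = 17.7×57.3243 + ½×0.5×57.3243² = 1836.1590.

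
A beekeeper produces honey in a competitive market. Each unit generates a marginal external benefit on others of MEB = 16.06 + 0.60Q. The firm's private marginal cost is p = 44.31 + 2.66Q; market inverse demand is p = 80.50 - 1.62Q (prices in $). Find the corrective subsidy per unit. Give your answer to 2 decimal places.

subsidy = $24.58 per unit

Social marginal cost = private MC − MEB = 28.25 + 2.06Q.
Set SMC = demand: 28.25 + 2.06Q = 80.50 - 1.62Q → Q* = 14.1984.
The Pigouvian subsidy equals MEB at Q*: 16.06 + 0.60×14.1984 = 24.5790.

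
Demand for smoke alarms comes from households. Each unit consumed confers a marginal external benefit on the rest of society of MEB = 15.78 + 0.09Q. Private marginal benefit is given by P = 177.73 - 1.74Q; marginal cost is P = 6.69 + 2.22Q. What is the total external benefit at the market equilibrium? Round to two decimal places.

765.52

Market equilibrium (private): 6.69 + 2.22Q = 177.73 - 1.74Q → Q_m = 43.1919.
Total external benefit = ∫₀^{Q_m} (15.78 + 0.09Q) dQ = 15.78×43.1919 + ½×0.09×43.1919² = 765.5175.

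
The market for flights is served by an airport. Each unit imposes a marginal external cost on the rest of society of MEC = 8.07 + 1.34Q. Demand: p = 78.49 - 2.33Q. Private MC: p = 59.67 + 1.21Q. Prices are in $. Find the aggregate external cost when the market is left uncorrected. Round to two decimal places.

Market equilibrium (private): 59.67 + 1.21Q = 78.49 - 2.33Q → Q_m = 5.3164.
Total external cost = ∫₀^{Q_m} (8.07 + 1.34Q) dQ = 8.07×5.3164 + ½×1.34×5.3164² = 61.8403.

$61.84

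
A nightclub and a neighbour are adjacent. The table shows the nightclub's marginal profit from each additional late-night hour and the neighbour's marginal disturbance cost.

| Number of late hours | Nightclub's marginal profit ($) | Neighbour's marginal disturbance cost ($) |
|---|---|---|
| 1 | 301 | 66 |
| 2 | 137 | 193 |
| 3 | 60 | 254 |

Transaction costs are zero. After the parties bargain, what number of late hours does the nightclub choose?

1

Bargaining reaches the level where marginal profit last exceeds marginal disturbance cost.
That holds through level 1 (301 ≥ 66) but not at 2 (137 < 193).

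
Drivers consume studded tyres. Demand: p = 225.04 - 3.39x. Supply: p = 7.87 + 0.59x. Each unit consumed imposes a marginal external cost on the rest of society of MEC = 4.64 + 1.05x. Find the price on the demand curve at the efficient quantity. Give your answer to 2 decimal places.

P = 81.80

Social marginal benefit = demand − MEC = 220.40 - 4.44x.
Set SMB = MC: 220.40 - 4.44x = 7.87 + 0.59x → x* = 42.2525.
Consumer price on the demand curve at x*: 225.04 − 3.39×42.2525 = 81.8040.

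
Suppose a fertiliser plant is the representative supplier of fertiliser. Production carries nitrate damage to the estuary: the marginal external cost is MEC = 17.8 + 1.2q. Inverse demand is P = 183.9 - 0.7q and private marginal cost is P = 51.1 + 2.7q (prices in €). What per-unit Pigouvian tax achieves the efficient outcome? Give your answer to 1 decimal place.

Social marginal cost = private MC + MEC = 68.9 + 3.9q.
Set SMC = demand: 68.9 + 3.9q = 183.9 - 0.7q → q* = 25.0000.
The Pigouvian tax equals MEC at q*: 17.8 + 1.2×25.0000 = 47.8000.

tax = €47.8 per unit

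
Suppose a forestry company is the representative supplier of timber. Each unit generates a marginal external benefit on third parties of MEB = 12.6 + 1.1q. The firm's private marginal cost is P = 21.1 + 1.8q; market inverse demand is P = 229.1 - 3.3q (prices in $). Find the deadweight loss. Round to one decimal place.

Market equilibrium (private): 21.1 + 1.8q = 229.1 - 3.3q → q_m = 40.7843.
Social marginal cost = private MC − MEB = 8.5 + 0.7q.
Set SMC = demand: 8.5 + 0.7q = 229.1 - 3.3q → q* = 55.1500.
The loss is the area between SMC and demand from q* to q_m; with linear curves that's a triangle of height MEB(q_m).
DWL = ½ × 14.3657 × 57.4627 = 412.7460.

DWL = $412.7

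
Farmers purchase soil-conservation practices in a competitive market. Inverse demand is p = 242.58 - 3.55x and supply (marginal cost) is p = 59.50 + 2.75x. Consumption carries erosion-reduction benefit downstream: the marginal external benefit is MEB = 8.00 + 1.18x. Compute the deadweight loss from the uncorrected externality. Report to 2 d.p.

Market equilibrium (private): 59.50 + 2.75x = 242.58 - 3.55x → x_m = 29.0603.
Social marginal benefit = demand + MEB = 250.58 - 2.37x.
Set SMB = MC: 250.58 - 2.37x = 59.50 + 2.75x → x* = 37.3203.
Between x* and x_m the wedge SMB − MC runs linearly from 0 to MEB(x_m), so the loss is a triangle.
DWL = ½ × 8.2600 × 42.2912 = 174.6627.

DWL = 174.66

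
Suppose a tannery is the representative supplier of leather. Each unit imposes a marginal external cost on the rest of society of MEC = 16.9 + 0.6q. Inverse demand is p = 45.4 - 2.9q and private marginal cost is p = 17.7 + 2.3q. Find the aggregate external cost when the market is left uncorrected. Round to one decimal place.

98.5

Market equilibrium (private): 17.7 + 2.3q = 45.4 - 2.9q → q_m = 5.3269.
Total external cost = ∫₀^{q_m} (16.9 + 0.6q) dq = 16.9×5.3269 + ½×0.6×5.3269² = 98.5374.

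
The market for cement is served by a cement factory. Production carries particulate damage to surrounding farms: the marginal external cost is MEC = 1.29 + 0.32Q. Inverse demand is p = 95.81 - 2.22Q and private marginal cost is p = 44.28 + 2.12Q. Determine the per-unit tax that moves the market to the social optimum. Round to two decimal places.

tax = 4.74 per unit

Social marginal cost = private MC + MEC = 45.57 + 2.44Q.
Set SMC = demand: 45.57 + 2.44Q = 95.81 - 2.22Q → Q* = 10.7811.
The Pigouvian tax equals MEC at Q*: 1.29 + 0.32×10.7811 = 4.7400.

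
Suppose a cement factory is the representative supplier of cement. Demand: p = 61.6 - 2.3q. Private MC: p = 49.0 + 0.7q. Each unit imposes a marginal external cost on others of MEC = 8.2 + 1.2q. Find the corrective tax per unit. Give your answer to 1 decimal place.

tax = 9.5 per unit

Social marginal cost = private MC + MEC = 57.2 + 1.9q.
Set SMC = demand: 57.2 + 1.9q = 61.6 - 2.3q → q* = 1.0476.
The Pigouvian tax equals MEC at q*: 8.2 + 1.2×1.0476 = 9.4571.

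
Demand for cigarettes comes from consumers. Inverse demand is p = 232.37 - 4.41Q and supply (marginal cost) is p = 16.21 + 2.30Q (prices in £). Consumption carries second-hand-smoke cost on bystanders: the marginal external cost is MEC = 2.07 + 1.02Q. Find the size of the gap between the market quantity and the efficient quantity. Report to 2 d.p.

4.52 units

Market equilibrium (private): 16.21 + 2.30Q = 232.37 - 4.41Q → Q_m = 32.2146.
Social marginal benefit = demand − MEC = 230.30 - 5.43Q.
Set SMB = MC: 230.30 - 5.43Q = 16.21 + 2.30Q → Q* = 27.6960.
Gap = |32.2146 − 27.6960| = 4.5186.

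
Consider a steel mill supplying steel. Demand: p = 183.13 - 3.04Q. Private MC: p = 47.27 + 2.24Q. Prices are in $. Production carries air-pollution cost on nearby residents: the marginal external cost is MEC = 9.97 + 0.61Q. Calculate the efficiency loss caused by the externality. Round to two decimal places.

DWL = $55.92

Market equilibrium (private): 47.27 + 2.24Q = 183.13 - 3.04Q → Q_m = 25.7311.
Social marginal cost = private MC + MEC = 57.24 + 2.85Q.
Set SMC = demand: 57.24 + 2.85Q = 183.13 - 3.04Q → Q* = 21.3735.
The welfare-loss triangle has base |Q_m − Q*| and height MEC(Q_m) (the vertical gap between SMC and demand is zero at Q* and MEC at Q_m).
DWL = ½ × 4.3576 × 25.6659 = 55.9209.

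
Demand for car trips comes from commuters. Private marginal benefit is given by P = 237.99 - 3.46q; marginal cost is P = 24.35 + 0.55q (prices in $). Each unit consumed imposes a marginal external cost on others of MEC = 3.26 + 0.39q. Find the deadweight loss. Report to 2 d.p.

DWL = $65.66

Market equilibrium (private): 24.35 + 0.55q = 237.99 - 3.46q → q_m = 53.2768.
Social marginal benefit = demand − MEC = 234.73 - 3.85q.
Set SMB = MC: 234.73 - 3.85q = 24.35 + 0.55q → q* = 47.8136.
The welfare-loss triangle has base |q_m − q*| and height MEC(q_m) (the vertical gap between SMB and MC is zero at q* and MEC at q_m).
DWL = ½ × 5.4632 × 24.0380 = 65.6622.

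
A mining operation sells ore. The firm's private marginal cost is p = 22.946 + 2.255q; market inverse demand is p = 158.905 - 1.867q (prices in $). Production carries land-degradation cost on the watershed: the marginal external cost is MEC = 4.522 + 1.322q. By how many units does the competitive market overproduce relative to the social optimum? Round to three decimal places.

Market equilibrium (private): 22.946 + 2.255q = 158.905 - 1.867q → q_m = 32.9837.
Social marginal cost = private MC + MEC = 27.468 + 3.577q.
Set SMC = demand: 27.468 + 3.577q = 158.905 - 1.867q → q* = 24.1435.
Gap = |32.9837 − 24.1435| = 8.8402.

8.840 units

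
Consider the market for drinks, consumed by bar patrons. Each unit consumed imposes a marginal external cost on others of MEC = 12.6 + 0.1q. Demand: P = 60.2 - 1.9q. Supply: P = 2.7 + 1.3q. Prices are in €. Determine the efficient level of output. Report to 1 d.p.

q* = 13.6

Social marginal benefit = demand − MEC = 47.6 - 2.0q.
Set SMB = MC: 47.6 - 2.0q = 2.7 + 1.3q → q* = 13.6061.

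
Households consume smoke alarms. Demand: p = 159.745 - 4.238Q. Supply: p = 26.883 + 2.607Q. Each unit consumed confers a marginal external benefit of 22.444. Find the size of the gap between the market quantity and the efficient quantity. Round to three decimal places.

Market equilibrium (private): 26.883 + 2.607Q = 159.745 - 4.238Q → Q_m = 19.4101.
Social marginal benefit = demand + MEB = 182.189 - 4.238Q.
Set SMB = MC: 182.189 - 4.238Q = 26.883 + 2.607Q → Q* = 22.6890.
Gap = |19.4101 − 22.6890| = 3.2789.

3.279 units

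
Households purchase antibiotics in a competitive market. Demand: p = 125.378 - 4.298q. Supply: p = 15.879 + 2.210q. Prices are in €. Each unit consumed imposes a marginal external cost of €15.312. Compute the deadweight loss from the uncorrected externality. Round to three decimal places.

DWL = €18.013

Market equilibrium (private): 15.879 + 2.210q = 125.378 - 4.298q → q_m = 16.8253.
Social marginal benefit = demand − MEC = 110.066 - 4.298q.
Set SMB = MC: 110.066 - 4.298q = 15.879 + 2.210q → q* = 14.4725.
Height of the DWL triangle at q_m is MC(q_m) − SMB(q_m) = MEC(q_m) = 15.3120.
DWL = ½ × 2.3528 × 15.3120 = 18.0130.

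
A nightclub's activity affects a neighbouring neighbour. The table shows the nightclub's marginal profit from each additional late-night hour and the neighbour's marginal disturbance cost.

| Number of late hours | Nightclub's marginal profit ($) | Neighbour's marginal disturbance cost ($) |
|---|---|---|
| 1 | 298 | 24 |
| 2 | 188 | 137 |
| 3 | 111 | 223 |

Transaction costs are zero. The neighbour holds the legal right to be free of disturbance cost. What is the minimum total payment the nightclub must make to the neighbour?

Efficient level: marginal profit ≥ marginal disturbance cost through level 2, so k* = 2.
With the neighbour holding the right, the nightclub must at least compensate total damage at k*: 24 + 137 = 161.

$161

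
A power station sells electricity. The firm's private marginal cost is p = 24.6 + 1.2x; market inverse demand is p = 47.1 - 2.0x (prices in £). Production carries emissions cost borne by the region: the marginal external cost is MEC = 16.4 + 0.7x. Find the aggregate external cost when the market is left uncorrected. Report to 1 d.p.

Market equilibrium (private): 24.6 + 1.2x = 47.1 - 2.0x → x_m = 7.0313.
Total external cost = ∫₀^{x_m} (16.4 + 0.7x) dx = 16.4×7.0313 + ½×0.7×7.0313² = 132.6170.

£132.6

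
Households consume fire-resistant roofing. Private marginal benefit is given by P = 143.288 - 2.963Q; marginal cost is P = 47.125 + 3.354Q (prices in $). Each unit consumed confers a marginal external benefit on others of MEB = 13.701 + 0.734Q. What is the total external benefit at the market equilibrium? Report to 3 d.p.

$293.616

Market equilibrium (private): 47.125 + 3.354Q = 143.288 - 2.963Q → Q_m = 15.2229.
Total external benefit = ∫₀^{Q_m} (13.701 + 0.734Q) dQ = 13.701×15.2229 + ½×0.734×15.2229² = 293.6163.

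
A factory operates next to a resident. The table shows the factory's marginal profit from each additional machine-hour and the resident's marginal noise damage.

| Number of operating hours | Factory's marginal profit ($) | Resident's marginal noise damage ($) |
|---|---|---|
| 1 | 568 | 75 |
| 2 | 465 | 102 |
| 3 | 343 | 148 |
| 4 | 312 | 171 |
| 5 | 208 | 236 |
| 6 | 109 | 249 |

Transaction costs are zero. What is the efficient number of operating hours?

Bargaining reaches the level where marginal profit last exceeds marginal noise damage.
That holds through level 4 (312 ≥ 171) but not at 5 (208 < 236).

4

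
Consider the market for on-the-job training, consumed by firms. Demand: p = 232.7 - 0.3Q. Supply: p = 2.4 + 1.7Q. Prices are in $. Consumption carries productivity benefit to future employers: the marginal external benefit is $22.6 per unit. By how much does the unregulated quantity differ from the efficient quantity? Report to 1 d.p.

11.3 units

Market equilibrium (private): 2.4 + 1.7Q = 232.7 - 0.3Q → Q_m = 115.1500.
Social marginal benefit = demand + MEB = 255.3 - 0.3Q.
Set SMB = MC: 255.3 - 0.3Q = 2.4 + 1.7Q → Q* = 126.4500.
Gap = |115.1500 − 126.4500| = 11.3000.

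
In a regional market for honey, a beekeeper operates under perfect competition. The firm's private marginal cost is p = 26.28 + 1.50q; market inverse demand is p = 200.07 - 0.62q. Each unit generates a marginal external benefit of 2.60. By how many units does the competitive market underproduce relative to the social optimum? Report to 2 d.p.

1.23 units

Market equilibrium (private): 26.28 + 1.50q = 200.07 - 0.62q → q_m = 81.9764.
Social marginal cost = private MC − MEB = 23.68 + 1.50q.
Set SMC = demand: 23.68 + 1.50q = 200.07 - 0.62q → q* = 83.2028.
Gap = |81.9764 − 83.2028| = 1.2264.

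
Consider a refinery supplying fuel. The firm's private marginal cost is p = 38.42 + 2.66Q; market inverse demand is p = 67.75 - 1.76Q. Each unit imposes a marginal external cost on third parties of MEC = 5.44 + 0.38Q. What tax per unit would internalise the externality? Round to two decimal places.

Social marginal cost = private MC + MEC = 43.86 + 3.04Q.
Set SMC = demand: 43.86 + 3.04Q = 67.75 - 1.76Q → Q* = 4.9771.
The Pigouvian tax equals MEC at Q*: 5.44 + 0.38×4.9771 = 7.3313.

tax = 7.33 per unit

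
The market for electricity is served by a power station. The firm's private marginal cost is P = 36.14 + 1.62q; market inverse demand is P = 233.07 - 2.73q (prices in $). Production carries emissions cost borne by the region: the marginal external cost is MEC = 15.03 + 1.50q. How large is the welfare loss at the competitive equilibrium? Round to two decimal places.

DWL = $587.91

Market equilibrium (private): 36.14 + 1.62q = 233.07 - 2.73q → q_m = 45.2713.
Social marginal cost = private MC + MEC = 51.17 + 3.12q.
Set SMC = demand: 51.17 + 3.12q = 233.07 - 2.73q → q* = 31.0940.
The welfare-loss triangle has base |q_m − q*| and height MEC(q_m) (the vertical gap between SMC and demand is zero at q* and MEC at q_m).
DWL = ½ × 14.1773 × 82.9369 = 587.9107.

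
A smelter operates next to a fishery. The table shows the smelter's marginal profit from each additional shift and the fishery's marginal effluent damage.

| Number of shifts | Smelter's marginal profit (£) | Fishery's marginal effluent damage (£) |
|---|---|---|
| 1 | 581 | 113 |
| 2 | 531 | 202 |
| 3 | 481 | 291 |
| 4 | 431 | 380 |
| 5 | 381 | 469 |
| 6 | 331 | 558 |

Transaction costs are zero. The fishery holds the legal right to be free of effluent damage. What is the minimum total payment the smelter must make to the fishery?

Efficient level: marginal profit ≥ marginal effluent damage through level 4, so k* = 4.
With the fishery holding the right, the smelter must at least compensate total damage at k*: 113 + 202 + 291 + 380 = 986.

£986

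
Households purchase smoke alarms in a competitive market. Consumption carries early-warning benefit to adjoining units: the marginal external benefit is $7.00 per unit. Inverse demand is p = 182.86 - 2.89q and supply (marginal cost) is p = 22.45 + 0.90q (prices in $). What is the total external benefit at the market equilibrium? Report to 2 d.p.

Market equilibrium (private): 22.45 + 0.90q = 182.86 - 2.89q → q_m = 42.3245.
Total external benefit = MEB × q_m = 7.00 × 42.3245 = 296.2715.

$296.27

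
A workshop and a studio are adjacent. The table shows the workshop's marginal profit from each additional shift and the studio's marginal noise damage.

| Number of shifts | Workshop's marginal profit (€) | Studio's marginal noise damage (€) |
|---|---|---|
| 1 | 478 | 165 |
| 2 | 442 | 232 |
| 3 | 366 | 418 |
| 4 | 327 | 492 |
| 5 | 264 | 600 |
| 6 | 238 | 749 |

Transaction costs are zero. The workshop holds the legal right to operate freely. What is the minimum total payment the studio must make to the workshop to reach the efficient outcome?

€1195

Left alone the workshop would choose level 6 (marginal profit stays positive).
Efficient level: k* = 2 (marginal profit ≥ marginal noise damage through 2).
The studio must at least cover the workshop's forgone profit from cutting 6→2: 366 + 327 + 264 + 238 = 1195.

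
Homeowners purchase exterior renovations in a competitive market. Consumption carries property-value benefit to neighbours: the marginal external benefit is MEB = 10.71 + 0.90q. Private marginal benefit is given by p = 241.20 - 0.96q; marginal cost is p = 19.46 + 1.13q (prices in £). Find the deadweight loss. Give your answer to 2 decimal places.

DWL = £4738.49

Market equilibrium (private): 19.46 + 1.13q = 241.20 - 0.96q → q_m = 106.0957.
Social marginal benefit = demand + MEB = 251.91 - 0.06q.
Set SMB = MC: 251.91 - 0.06q = 19.46 + 1.13q → q* = 195.3361.
The loss is the area between SMB and MC from q* to q_m; with linear curves that's a triangle of height MEB(q_m).
DWL = ½ × 89.2404 × 106.1961 = 4738.4912.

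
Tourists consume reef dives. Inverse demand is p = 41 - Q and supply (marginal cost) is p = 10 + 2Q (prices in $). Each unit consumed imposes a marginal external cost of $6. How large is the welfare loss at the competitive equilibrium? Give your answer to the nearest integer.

DWL = $6

Market equilibrium (private): 10 + 2Q = 41 - Q → Q_m = 10.3333.
Social marginal benefit = demand − MEC = 35 - Q.
Set SMB = MC: 35 - Q = 10 + 2Q → Q* = 8.3333.
The loss is the area between SMB and MC from Q* to Q_m; with linear curves that's a triangle of height MEC(Q_m).
DWL = ½ × 2.0000 × 6.0000 = 6.0000.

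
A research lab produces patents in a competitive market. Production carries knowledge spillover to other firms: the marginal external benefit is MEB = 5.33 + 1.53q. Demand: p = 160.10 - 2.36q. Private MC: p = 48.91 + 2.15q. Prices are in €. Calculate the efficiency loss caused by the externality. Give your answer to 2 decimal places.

DWL = €310.97

Market equilibrium (private): 48.91 + 2.15q = 160.10 - 2.36q → q_m = 24.6541.
Social marginal cost = private MC − MEB = 43.58 + 0.62q.
Set SMC = demand: 43.58 + 0.62q = 160.10 - 2.36q → q* = 39.1007.
The loss is the area between SMC and demand from q* to q_m; with linear curves that's a triangle of height MEB(q_m).
DWL = ½ × 14.4466 × 43.0508 = 310.9688.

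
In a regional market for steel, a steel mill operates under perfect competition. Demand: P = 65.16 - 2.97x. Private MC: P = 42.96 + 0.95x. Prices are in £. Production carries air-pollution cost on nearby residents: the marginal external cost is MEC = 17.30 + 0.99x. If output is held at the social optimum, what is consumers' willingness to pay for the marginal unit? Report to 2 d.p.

P = £62.20

Social marginal cost = private MC + MEC = 60.26 + 1.94x.
Set SMC = demand: 60.26 + 1.94x = 65.16 - 2.97x → x* = 0.9980.
Consumer price on the demand curve at x*: 65.16 − 2.97×0.9980 = 62.1959.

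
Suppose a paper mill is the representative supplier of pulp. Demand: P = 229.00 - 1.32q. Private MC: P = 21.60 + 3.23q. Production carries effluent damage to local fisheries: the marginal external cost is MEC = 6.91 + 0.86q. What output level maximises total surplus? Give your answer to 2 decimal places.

q* = 37.06

Social marginal cost = private MC + MEC = 28.51 + 4.09q.
Set SMC = demand: 28.51 + 4.09q = 229.00 - 1.32q → q* = 37.0591.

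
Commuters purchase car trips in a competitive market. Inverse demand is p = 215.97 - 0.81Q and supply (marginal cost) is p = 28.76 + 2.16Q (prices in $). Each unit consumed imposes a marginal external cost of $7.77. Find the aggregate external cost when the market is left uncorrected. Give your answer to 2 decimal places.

$489.77

Market equilibrium (private): 28.76 + 2.16Q = 215.97 - 0.81Q → Q_m = 63.0337.
Total external cost = MEC × Q_m = 7.77 × 63.0337 = 489.7718.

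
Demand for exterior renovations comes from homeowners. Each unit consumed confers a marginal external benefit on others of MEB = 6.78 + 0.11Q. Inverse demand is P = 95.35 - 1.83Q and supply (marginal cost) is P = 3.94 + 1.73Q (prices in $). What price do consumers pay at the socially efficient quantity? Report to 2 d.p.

Social marginal benefit = demand + MEB = 102.13 - 1.72Q.
Set SMB = MC: 102.13 - 1.72Q = 3.94 + 1.73Q → Q* = 28.4609.
Consumer price on the demand curve at Q*: 95.35 − 1.83×28.4609 = 43.2666.

P = $43.27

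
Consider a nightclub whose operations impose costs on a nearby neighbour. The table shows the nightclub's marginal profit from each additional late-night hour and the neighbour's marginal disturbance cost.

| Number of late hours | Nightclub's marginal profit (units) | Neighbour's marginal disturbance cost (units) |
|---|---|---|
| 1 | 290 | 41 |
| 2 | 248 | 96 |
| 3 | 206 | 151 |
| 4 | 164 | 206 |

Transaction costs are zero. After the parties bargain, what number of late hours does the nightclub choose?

Bargaining reaches the level where marginal profit last exceeds marginal disturbance cost.
That holds through level 3 (206 ≥ 151) but not at 4 (164 < 206).

3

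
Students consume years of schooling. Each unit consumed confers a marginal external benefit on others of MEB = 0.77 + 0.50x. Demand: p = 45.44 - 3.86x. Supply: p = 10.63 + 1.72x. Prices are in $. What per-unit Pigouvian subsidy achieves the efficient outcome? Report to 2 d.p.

Social marginal benefit = demand + MEB = 46.21 - 3.36x.
Set SMB = MC: 46.21 - 3.36x = 10.63 + 1.72x → x* = 7.0039.
The Pigouvian subsidy equals MEB at x*: 0.77 + 0.50×7.0039 = 4.2720.

subsidy = $4.27 per unit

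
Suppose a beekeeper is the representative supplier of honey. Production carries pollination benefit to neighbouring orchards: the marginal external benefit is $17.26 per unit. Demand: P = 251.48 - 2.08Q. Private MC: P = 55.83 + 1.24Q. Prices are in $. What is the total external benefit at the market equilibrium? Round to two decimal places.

$1017.14

Market equilibrium (private): 55.83 + 1.24Q = 251.48 - 2.08Q → Q_m = 58.9307.
Total external benefit = MEB × Q_m = 17.26 × 58.9307 = 1017.1439.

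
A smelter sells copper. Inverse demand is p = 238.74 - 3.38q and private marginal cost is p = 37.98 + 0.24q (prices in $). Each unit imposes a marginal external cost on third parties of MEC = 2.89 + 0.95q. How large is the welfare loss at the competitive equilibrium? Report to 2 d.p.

Market equilibrium (private): 37.98 + 0.24q = 238.74 - 3.38q → q_m = 55.4586.
Social marginal cost = private MC + MEC = 40.87 + 1.19q.
Set SMC = demand: 40.87 + 1.19q = 238.74 - 3.38q → q* = 43.2976.
Between q* and q_m the wedge SMC − demand runs linearly from 0 to MEC(q_m), so the loss is a triangle.
DWL = ½ × 12.1610 × 55.5756 = 337.9274.

DWL = $337.93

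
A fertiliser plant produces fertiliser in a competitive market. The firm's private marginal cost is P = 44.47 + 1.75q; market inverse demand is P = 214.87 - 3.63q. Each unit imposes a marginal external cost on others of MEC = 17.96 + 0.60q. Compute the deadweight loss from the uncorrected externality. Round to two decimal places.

DWL = 114.24

Market equilibrium (private): 44.47 + 1.75q = 214.87 - 3.63q → q_m = 31.6729.
Social marginal cost = private MC + MEC = 62.43 + 2.35q.
Set SMC = demand: 62.43 + 2.35q = 214.87 - 3.63q → q* = 25.4916.
Between q* and q_m the wedge SMC − demand runs linearly from 0 to MEC(q_m), so the loss is a triangle.
DWL = ½ × 6.1813 × 36.9637 = 114.2419.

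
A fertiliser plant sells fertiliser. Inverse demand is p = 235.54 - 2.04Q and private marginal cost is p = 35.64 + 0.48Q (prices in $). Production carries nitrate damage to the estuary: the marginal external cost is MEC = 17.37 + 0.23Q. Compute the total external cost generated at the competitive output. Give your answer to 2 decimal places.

$2101.52

Market equilibrium (private): 35.64 + 0.48Q = 235.54 - 2.04Q → Q_m = 79.3254.
Total external cost = ∫₀^{Q_m} (17.37 + 0.23Q) dQ = 17.37×79.3254 + ½×0.23×79.3254² = 2101.5219.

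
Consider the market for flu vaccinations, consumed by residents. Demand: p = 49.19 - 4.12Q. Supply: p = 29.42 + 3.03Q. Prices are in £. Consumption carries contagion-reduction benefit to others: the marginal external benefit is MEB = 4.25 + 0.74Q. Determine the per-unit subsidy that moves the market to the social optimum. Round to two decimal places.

Social marginal benefit = demand + MEB = 53.44 - 3.38Q.
Set SMB = MC: 53.44 - 3.38Q = 29.42 + 3.03Q → Q* = 3.7473.
The Pigouvian subsidy equals MEB at Q*: 4.25 + 0.74×3.7473 = 7.0230.

subsidy = £7.02 per unit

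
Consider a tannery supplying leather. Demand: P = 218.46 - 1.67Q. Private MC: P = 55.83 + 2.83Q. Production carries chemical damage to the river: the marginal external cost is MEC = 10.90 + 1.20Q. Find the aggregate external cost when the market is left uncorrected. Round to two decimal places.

1177.59

Market equilibrium (private): 55.83 + 2.83Q = 218.46 - 1.67Q → Q_m = 36.1400.
Total external cost = ∫₀^{Q_m} (10.90 + 1.20Q) dQ = 10.90×36.1400 + ½×1.20×36.1400² = 1177.5858.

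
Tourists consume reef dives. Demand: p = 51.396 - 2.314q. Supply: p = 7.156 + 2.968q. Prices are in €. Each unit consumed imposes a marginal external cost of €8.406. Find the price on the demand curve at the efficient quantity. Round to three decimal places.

P = €35.697

Social marginal benefit = demand − MEC = 42.990 - 2.314q.
Set SMB = MC: 42.990 - 2.314q = 7.156 + 2.968q → q* = 6.7842.
Consumer price on the demand curve at q*: 51.396 − 2.314×6.7842 = 35.6974.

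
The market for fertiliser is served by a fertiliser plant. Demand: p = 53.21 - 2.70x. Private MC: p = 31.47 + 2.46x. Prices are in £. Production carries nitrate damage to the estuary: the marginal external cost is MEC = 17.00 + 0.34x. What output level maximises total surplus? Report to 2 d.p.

Social marginal cost = private MC + MEC = 48.47 + 2.80x.
Set SMC = demand: 48.47 + 2.80x = 53.21 - 2.70x → x* = 0.8618.

x* = 0.86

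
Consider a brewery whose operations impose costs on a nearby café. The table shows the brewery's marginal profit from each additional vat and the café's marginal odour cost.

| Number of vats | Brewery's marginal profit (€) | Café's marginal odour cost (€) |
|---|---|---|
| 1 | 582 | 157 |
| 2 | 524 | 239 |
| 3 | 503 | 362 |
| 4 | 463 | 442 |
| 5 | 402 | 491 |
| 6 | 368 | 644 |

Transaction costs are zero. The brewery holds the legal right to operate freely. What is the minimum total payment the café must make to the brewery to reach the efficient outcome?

Left alone the brewery would choose level 6 (marginal profit stays positive).
Efficient level: k* = 4 (marginal profit ≥ marginal odour cost through 4).
The café must at least cover the brewery's forgone profit from cutting 6→4: 402 + 368 = 770.

€770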